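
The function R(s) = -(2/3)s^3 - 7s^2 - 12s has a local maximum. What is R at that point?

17/3

Critical points: R'(s) = -2s^2 - 14s - 12 vanishes at s = -6, -1.
Second-derivative test with R''(s) = -4s - 14: R''(-6) = 10 > 0 ⇒ local minimum; R''(-1) = -10 < 0 ⇒ local maximum.
Thus R has its local maximum at s = -1, with value 17/3.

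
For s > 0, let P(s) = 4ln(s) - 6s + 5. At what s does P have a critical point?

2/3

P'(s) = 4/s − 6 = 0 gives s = 2/3.
P''(s) = -4/s², which is negative for s > 0, so this is a local maximum.
P(2/3) = 4·ln(2/3) - 4 + 5 ≈ -0.6219.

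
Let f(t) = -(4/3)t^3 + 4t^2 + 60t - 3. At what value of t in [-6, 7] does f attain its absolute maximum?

f'(t) = -4t^2 + 8t + 60, which vanishes at t = -3 and t = 5.
Candidates: f(-6) = 69,  f(-3) = -111,  f(5) = 691/3,  f(7) = 467/3.
Hence the absolute maximum is 691/3 at t = 5.

5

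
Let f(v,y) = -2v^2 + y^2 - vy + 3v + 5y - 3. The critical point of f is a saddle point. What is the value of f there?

∂f/∂v = -4v - y + 3 = 0 and ∂f/∂y = -v + 2y + 5 = 0, so (v, y) = (11/9, -17/9).
The Hessian has f_{vv} = -4, f_{yy} = 2, f_{vy} = -1, giving D = -9 < 0, so the point is a saddle point.
f(11/9, -17/9) = -53/9.

-53/9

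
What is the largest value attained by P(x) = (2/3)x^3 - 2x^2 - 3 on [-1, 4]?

23/3

P'(x) = 2x^2 - 4x, which vanishes at x = 0 and x = 2.
Candidates: P(-1) = -17/3,  P(0) = -3,  P(2) = -17/3,  P(4) = 23/3.
So the maximum is P(4) = 23/3.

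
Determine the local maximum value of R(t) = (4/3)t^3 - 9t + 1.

10

R'(t) = 4t^2 - 9. Setting R'(t) = 0 gives t ∈ {-3/2, 3/2}.
Second-derivative test with R''(t) = 8t: R''(-3/2) = -12 < 0 ⇒ local maximum; R''(3/2) = 12 > 0 ⇒ local minimum.
So the local maximum value is R(-3/2) = 10.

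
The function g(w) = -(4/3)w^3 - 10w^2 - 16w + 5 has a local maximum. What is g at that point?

37/3

g'(w) = -4w^2 - 20w - 16. Setting g'(w) = 0 gives w ∈ {-4, -1}.
Since g''(w) = -8w - 20, we get g''(-4) = 12 > 0 ⇒ local minimum; g''(-1) = -12 < 0 ⇒ local maximum.
So the local maximum value is g(-1) = 37/3.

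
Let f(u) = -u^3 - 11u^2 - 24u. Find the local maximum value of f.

f'(u) = -3u^2 - 22u - 24 = 0 at u = -6, -4/3.
Since f''(u) = -6u - 22, we get f''(-6) = 14 > 0 ⇒ local minimum; f''(-4/3) = -14 < 0 ⇒ local maximum.
Thus f has its local maximum at u = -4/3, with value 400/27.

400/27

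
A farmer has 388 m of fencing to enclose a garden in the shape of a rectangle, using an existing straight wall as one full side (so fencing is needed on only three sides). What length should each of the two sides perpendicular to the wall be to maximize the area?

Let the sides perpendicular to the wall have length x and the parallel side y, so 2x + y = 388 and the area is A = xy = x(388 − 2x).
A'(x) = 388 − 4x = 0 gives x = 97, and A''(x) = −4 < 0 confirms a maximum.
Then y = 388 − 2·97 = 194 and A = 18818.

97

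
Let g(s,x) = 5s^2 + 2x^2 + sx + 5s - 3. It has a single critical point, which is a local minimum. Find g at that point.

∂g/∂s = 10s + x + 5 = 0 and ∂g/∂x = s + 4x = 0, so (s, x) = (-20/39, 5/39).
The Hessian has g_{ss} = 10, g_{xx} = 4, g_{sx} = 1, giving D = 39 > 0 with g_{ss} > 0, so the point is a local minimum.
g(-20/39, 5/39) = -167/39.

-167/39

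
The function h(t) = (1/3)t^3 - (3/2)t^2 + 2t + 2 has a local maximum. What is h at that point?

h'(t) = t^2 - 3t + 2 = 0 at t = 1, 2.
h''(t) = 2t - 3. h''(1) = -1 < 0 ⇒ local maximum; h''(2) = 1 > 0 ⇒ local minimum.
So the local maximum value is h(1) = 17/6.

17/6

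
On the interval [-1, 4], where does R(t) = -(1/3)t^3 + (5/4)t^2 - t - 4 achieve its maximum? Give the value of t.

-1

The derivative is -t^2 + (5/2)t - 1, which vanishes at t = 1/2 and t = 2.
Evaluating at the critical points and endpoints: R(-1) = -17/12, R(1/2) = -203/48, R(2) = -11/3, R(4) = -28/3.
The maximum over the interval is -17/12, attained at t = -1.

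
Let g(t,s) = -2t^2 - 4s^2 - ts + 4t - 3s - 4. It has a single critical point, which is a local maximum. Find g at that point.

-30/31

∂g/∂t = -4t - s + 4 = 0 and ∂g/∂s = -t - 8s - 3 = 0, so (t, s) = (35/31, -16/31).
The Hessian has g_{tt} = -4, g_{ss} = -8, g_{ts} = -1, giving D = 31 > 0 with g_{tt} < 0, so the point is a local maximum.
g(35/31, -16/31) = -30/31.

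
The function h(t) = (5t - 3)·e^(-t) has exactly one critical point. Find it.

h'(t) = 5·e^(-t) + (5t - 3)·(-1)·e^(-t) = (-5t + 8)·e^(-t). Since e^(-t) > 0, the only critical point is t = 8/5.
h''(8/5) has the same sign as -5 < 0, so this is a local maximum.
h(8/5) = (5)·e^(-8/5) ≈ 1.0095.

8/5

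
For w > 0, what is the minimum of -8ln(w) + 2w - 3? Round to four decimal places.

P'(w) = -8/w + 2 = 0 gives w = 4.
P''(w) = 8/w², which is positive for w > 0, so this is a local minimum.
P(4) = -8·ln(4) + 8 - 3 ≈ -6.0904.

-6.0904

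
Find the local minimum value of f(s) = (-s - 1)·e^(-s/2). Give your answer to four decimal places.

-1.2131

By the product rule, f'(s) = ((1/2)s - 1/2)·e^(-s/2). Since e^(-s/2) > 0, the only critical point is s = 1.
f''(1) has the same sign as 1/2 > 0, so this is a local minimum.
f(1) = (-2)·e^(-1/2) ≈ -1.2131.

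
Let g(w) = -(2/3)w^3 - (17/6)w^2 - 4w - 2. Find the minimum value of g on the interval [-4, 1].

-19/2

The derivative is -2w^2 - (17/3)w - 4, which vanishes at w = -3/2 and w = -4/3.
Evaluating at the critical points and endpoints: g(-4) = 34/3,  g(-3/2) = -1/8,  g(-4/3) = -10/81,  g(1) = -19/2.
The minimum over the interval is -19/2, attained at w = 1.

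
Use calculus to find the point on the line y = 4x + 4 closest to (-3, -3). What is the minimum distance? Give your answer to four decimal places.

Minimize D(x)^2 = (x + 3)^2 + (4x + 7)^2.
d/dx[D^2] = 2(x + 3) + 2·4·(4x + 7) = 0 ⇒ x = -31/17.
Then y = -56/17 and the distance is √(25/17) ≈ 1.2127.

1.2127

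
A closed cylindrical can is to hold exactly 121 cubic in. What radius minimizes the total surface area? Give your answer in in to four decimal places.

With radius r and height h, πr²h = 121 so h = 121/(πr²), and S(r) = 2πr² + 2πrh = 2πr² + 2·121/r.
S'(r) = 4πr − 2·121/r² = 0 ⇒ r³ = 121/(2π), so r ≈ 2.6804 and h = 2r ≈ 5.3608.
S''(r) = 4π + 4·121/r³ > 0, so this is the minimum; S ≈ 135.4269.

2.6804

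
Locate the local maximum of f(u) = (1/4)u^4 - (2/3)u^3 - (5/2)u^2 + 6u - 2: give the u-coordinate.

1

Critical points: f'(u) = u^3 - 2u^2 - 5u + 6 vanishes at u = -2, 1, 3.
Second-derivative test with f''(u) = 3u^2 - 4u - 5: f''(-2) = 15 > 0 ⇒ local minimum; f''(1) = -6 < 0 ⇒ local maximum; f''(3) = 10 > 0 ⇒ local minimum.
So the local maximum value is f(1) = 13/12.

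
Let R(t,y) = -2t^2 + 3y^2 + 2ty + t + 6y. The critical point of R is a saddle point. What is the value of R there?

∂R/∂t = -4t + 2y + 1 = 0 and ∂R/∂y = 2t + 6y + 6 = 0, so (t, y) = (-3/14, -13/14).
The Hessian has R_{tt} = -4, R_{yy} = 6, R_{ty} = 2, giving D = -28 < 0, so the point is a saddle point.
R(-3/14, -13/14) = -81/28.

-81/28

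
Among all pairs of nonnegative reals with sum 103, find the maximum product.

10609/4

With x + y = 103, the product is P(x) = x(103 − x).
P'(x) = 103 − 2x = 0 gives x = 103/2; P'' = −2 < 0, so this is the maximum.
P = 103/2·103/2 = 10609/4.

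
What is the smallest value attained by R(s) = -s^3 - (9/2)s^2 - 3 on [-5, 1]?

Differentiating, R'(s) = -3s^2 - 9s; which vanishes at s = -3 and s = 0.
Candidates: R(-5) = 19/2, R(-3) = -33/2, R(0) = -3, R(1) = -17/2.
So the minimum is R(-3) = -33/2.

-33/2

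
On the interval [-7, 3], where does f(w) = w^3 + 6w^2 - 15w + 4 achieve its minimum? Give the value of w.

The derivative is 3w^2 + 12w - 15, which vanishes at w = -5 and w = 1.
Compare values at every candidate in [-7, 3]: f(-7) = 60,  f(-5) = 104,  f(1) = -4,  f(3) = 40.
The minimum over the interval is -4, attained at w = 1.

1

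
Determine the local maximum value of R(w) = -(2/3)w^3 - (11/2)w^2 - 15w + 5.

445/24

R'(w) = -2w^2 - 11w - 15 = 0 at w = -3, -5/2.
Since R''(w) = -4w - 11, we get R''(-3) = 1 > 0 ⇒ local minimum; R''(-5/2) = -1 < 0 ⇒ local maximum.
The local maximum is R(-5/2) = 445/24.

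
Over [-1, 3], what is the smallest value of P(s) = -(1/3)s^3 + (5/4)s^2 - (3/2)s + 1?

P'(s) = -s^2 + (5/2)s - 3/2, which vanishes at s = 1 and s = 3/2.
Compare values at every candidate in [-1, 3]: P(-1) = 49/12,  P(1) = 5/12,  P(3/2) = 7/16,  P(3) = -5/4.
Hence the absolute minimum is -5/4 at s = 3.

-5/4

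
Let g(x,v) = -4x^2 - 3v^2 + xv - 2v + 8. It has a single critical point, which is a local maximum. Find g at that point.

∂g/∂x = -8x + v = 0 and ∂g/∂v = x - 6v - 2 = 0, so (x, v) = (-2/47, -16/47).
The Hessian has g_{xx} = -8, g_{vv} = -6, g_{xv} = 1, giving D = 47 > 0 with g_{xx} < 0, so the point is a local maximum.
g(-2/47, -16/47) = 392/47.

392/47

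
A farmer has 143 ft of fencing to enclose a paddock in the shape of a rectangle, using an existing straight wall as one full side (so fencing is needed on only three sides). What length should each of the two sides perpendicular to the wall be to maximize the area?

Let the sides perpendicular to the wall have length x and the parallel side y, so 2x + y = 143 and the area is A = xy = x(143 − 2x).
A'(x) = 143 − 4x = 0 gives x = 143/4, and A''(x) = −4 < 0 confirms a maximum.
Then y = 143 − 2·143/4 = 143/2 and A = 20449/8.

143/4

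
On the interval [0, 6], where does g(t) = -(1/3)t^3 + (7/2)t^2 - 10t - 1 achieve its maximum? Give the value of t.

0

Differentiating, g'(t) = -t^2 + 7t - 10; which vanishes at t = 2 and t = 5.
Evaluating at the critical points and endpoints: g(0) = -1,  g(2) = -29/3,  g(5) = -31/6,  g(6) = -7.
Hence the absolute maximum is -1 at t = 0.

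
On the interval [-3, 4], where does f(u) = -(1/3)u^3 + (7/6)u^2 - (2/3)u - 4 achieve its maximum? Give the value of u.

-3

f'(u) = -u^2 + (7/3)u - 2/3, which vanishes at u = 1/3 and u = 2.
Compare values at every candidate in [-3, 4]: f(-3) = 35/2, f(1/3) = -665/162, f(2) = -10/3, f(4) = -28/3.
So the maximum is f(-3) = 35/2.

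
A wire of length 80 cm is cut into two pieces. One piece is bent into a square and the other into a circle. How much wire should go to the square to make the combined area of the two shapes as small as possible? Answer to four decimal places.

44.8079

Let x be the length used for the square. Square side x/4; circle radius (80−x)/(2π).
A(x) = (x/4)² + π·((80−x)/(2π))² = x²/16 + (80−x)²/(4π) for 0 ≤ x ≤ 80. A'(x) = x/8 − (80−x)/(2π) = 0 gives x = 4·80/(π+4) ≈ 44.8079.
A'' = 1/8 + 1/(2π) > 0, so this gives the minimum combined area; x ≈ 44.8079 cm to the square.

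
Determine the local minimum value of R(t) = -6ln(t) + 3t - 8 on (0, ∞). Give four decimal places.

R'(t) = -6/t + 3 = 0 gives t = 2.
R''(t) = 6/t², which is positive for t > 0, so this is a local minimum.
R(2) = -6·ln(2) + 6 - 8 ≈ -6.1589.

-6.1589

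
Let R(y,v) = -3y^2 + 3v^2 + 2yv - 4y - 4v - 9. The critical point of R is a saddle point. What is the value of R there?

∂R/∂y = -6y + 2v - 4 = 0 and ∂R/∂v = 2y + 6v - 4 = 0, so (y, v) = (-2/5, 4/5).
The Hessian has R_{yy} = -6, R_{vv} = 6, R_{yv} = 2, giving D = -40 < 0, so the point is a saddle point.
R(-2/5, 4/5) = -49/5.

-49/5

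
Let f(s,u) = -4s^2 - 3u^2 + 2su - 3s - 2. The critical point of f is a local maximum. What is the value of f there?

∂f/∂s = -8s + 2u - 3 = 0 and ∂f/∂u = 2s - 6u = 0, so (s, u) = (-9/22, -3/22).
The Hessian has f_{ss} = -8, f_{uu} = -6, f_{su} = 2, giving D = 44 > 0 with f_{ss} < 0, so the point is a local maximum.
f(-9/22, -3/22) = -61/44.

-61/44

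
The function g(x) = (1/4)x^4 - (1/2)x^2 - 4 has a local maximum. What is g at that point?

-4

Critical points: g'(x) = x^3 - x vanishes at x = -1, 0, 1.
g''(x) = 3x^2 - 1. g''(-1) = 2 > 0 ⇒ local minimum; g''(0) = -1 < 0 ⇒ local maximum; g''(1) = 2 > 0 ⇒ local minimum.
The local maximum is g(0) = -4.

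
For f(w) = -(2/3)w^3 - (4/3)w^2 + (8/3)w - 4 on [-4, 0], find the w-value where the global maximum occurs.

f'(w) = -2w^2 - (8/3)w + 8/3, whose only zero in [-4, 0] is w = -2.
Evaluating at the critical points and endpoints: f(-4) = 20/3,  f(-2) = -28/3,  f(0) = -4.
So the maximum is f(-4) = 20/3.

-4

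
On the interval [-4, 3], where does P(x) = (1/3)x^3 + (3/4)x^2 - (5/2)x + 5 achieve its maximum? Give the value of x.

The derivative is x^2 + (3/2)x - 5/2, which vanishes at x = -5/2 and x = 1.
Candidates: P(-4) = 17/3, P(-5/2) = 515/48, P(1) = 43/12, P(3) = 53/4.
So the maximum is P(3) = 53/4.

3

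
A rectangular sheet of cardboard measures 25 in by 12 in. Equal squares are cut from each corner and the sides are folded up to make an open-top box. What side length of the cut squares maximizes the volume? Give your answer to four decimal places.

2.5573

With cut size x, the volume is V(x) = x(25 − 2x)(12 − 2x) for 0 < x < 6.
V'(x) = 12x^2 − 148x + 300. Setting V'(x) = 0 gives x ≈ 2.5573 (the root in (0, 6)).
V''(x) = 24x − 148 is negative there, so this is the maximum; V ≈ 350.1428.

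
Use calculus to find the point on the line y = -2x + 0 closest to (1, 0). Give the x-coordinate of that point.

Minimize D(x)^2 = (x - 1)^2 + (-2x)^2.
d/dx[D^2] = 2(x - 1) + 2·(-2)·(-2x) = 0 ⇒ x = 1/5.
Then y = -2/5 and the distance is √(4/5) ≈ 0.8944.

1/5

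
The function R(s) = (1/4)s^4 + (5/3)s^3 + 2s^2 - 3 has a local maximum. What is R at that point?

-29/12

R'(s) = s^3 + 5s^2 + 4s = 0 at s = -4, -1, 0.
Since R''(s) = 3s^2 + 10s + 4, we get R''(-4) = 12 > 0 ⇒ local minimum; R''(-1) = -3 < 0 ⇒ local maximum; R''(0) = 4 > 0 ⇒ local minimum.
The local maximum is R(-1) = -29/12.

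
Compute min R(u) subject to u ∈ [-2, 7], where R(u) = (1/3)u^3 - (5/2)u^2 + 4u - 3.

Differentiating, R'(u) = u^2 - 5u + 4; which vanishes at u = 1 and u = 4.
Evaluating at the critical points and endpoints: R(-2) = -71/3,  R(1) = -7/6,  R(4) = -17/3,  R(7) = 101/6.
Hence the absolute minimum is -71/3 at u = -2.

-71/3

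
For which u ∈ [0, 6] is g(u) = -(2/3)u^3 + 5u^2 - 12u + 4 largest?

0

g'(u) = -2u^2 + 10u - 12, which vanishes at u = 2 and u = 3.
Candidates: g(0) = 4, g(2) = -16/3, g(3) = -5, g(6) = -32.
So the maximum is g(0) = 4.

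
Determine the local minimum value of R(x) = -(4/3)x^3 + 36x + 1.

-71

R'(x) = -4x^2 + 36 = 0 at x = -3, 3.
R''(x) = -8x. R''(-3) = 24 > 0 ⇒ local minimum; R''(3) = -24 < 0 ⇒ local maximum.
The local minimum is R(-3) = -71.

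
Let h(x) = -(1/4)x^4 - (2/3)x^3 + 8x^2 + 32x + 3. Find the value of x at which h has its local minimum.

-2

Critical points: h'(x) = -x^3 - 2x^2 + 16x + 32 vanishes at x = -4, -2, 4.
Second-derivative test with h''(x) = -3x^2 - 4x + 16: h''(-4) = -16 < 0 ⇒ local maximum; h''(-2) = 12 > 0 ⇒ local minimum; h''(4) = -48 < 0 ⇒ local maximum.
The local minimum is h(-2) = -83/3.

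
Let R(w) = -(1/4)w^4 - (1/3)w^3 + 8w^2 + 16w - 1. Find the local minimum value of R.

-107/12

Critical points: R'(w) = -w^3 - w^2 + 16w + 16 vanishes at w = -4, -1, 4.
R''(w) = -3w^2 - 2w + 16. R''(-4) = -24 < 0 ⇒ local maximum; R''(-1) = 15 > 0 ⇒ local minimum; R''(4) = -40 < 0 ⇒ local maximum.
The local minimum is R(-1) = -107/12.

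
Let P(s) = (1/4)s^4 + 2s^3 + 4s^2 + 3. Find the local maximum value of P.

7

P'(s) = s^3 + 6s^2 + 8s. Setting P'(s) = 0 gives s ∈ {-4, -2, 0}.
Second-derivative test with P''(s) = 3s^2 + 12s + 8: P''(-4) = 8 > 0 ⇒ local minimum; P''(-2) = -4 < 0 ⇒ local maximum; P''(0) = 8 > 0 ⇒ local minimum.
So the local maximum value is P(-2) = 7.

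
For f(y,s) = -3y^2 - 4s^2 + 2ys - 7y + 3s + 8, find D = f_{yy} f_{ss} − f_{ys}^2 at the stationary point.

∂f/∂y = -6y + 2s - 7 = 0 and ∂f/∂s = 2y - 8s + 3 = 0, so (y, s) = (-25/22, 1/11).
The Hessian has f_{yy} = -6, f_{ss} = -8, f_{ys} = 2, giving D = 44 > 0 with f_{yy} < 0, so the point is a local maximum.
D = (-6)·(-8) − (2)^2 = 44.

44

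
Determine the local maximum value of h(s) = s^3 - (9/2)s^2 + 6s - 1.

Critical points: h'(s) = 3s^2 - 9s + 6 vanishes at s = 1, 2.
Since h''(s) = 6s - 9, we get h''(1) = -3 < 0 ⇒ local maximum; h''(2) = 3 > 0 ⇒ local minimum.
The local maximum is h(1) = 3/2.

3/2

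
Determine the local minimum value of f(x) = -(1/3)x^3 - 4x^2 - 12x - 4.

f'(x) = -x^2 - 8x - 12. Setting f'(x) = 0 gives x ∈ {-6, -2}.
Second-derivative test with f''(x) = -2x - 8: f''(-6) = 4 > 0 ⇒ local minimum; f''(-2) = -4 < 0 ⇒ local maximum.
Thus f has its local minimum at x = -6, with value -4.

-4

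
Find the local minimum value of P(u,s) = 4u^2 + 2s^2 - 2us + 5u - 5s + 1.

-18/7

∂P/∂u = 8u - 2s + 5 = 0 and ∂P/∂s = -2u + 4s - 5 = 0, so (u, s) = (-5/14, 15/14).
The Hessian has P_{uu} = 8, P_{ss} = 4, P_{us} = -2, giving D = 28 > 0 with P_{uu} > 0, so the point is a local minimum.
P(-5/14, 15/14) = -18/7.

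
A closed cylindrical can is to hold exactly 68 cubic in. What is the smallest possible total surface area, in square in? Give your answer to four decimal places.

92.2261

With radius r and height h, πr²h = 68 so h = 68/(πr²), and S(r) = 2πr² + 2πrh = 2πr² + 2·68/r.
S'(r) = 4πr − 2·68/r² = 0 ⇒ r³ = 68/(2π), so r ≈ 2.2120 and h = 2r ≈ 4.4239.
S''(r) = 4π + 4·68/r³ > 0, so this is the minimum; S ≈ 92.2261.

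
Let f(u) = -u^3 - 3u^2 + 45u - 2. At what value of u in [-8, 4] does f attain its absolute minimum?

-5

f'(u) = -3u^2 - 6u + 45, which vanishes at u = -5 and u = 3.
Evaluating at the critical points and endpoints: f(-8) = -42; f(-5) = -177; f(3) = 79; f(4) = 66.
So the minimum is f(-5) = -177.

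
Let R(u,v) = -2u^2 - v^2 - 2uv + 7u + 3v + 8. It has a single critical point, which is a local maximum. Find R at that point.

∂R/∂u = -4u - 2v + 7 = 0 and ∂R/∂v = -2u - 2v + 3 = 0, so (u, v) = (2, -1/2).
The Hessian has R_{uu} = -4, R_{vv} = -2, R_{uv} = -2, giving D = 4 > 0 with R_{uu} < 0, so the point is a local maximum.
R(2, -1/2) = 57/4.

57/4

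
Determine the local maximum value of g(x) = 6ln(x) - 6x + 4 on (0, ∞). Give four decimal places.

-2.0000

g'(x) = 6/x − 6 = 0 gives x = 1.
g''(x) = -6/x², which is negative for x > 0, so this is a local maximum.
g(1) = 6·ln(1) - 6 + 4 ≈ -2.0000.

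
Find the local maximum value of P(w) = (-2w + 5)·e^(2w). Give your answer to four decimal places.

By the product rule, P'(w) = (-4w + 8)·e^(2w). Since e^(2w) > 0, the only critical point is w = 2.
P''(2) has the same sign as -4 < 0, so this is a local maximum.
P(2) = (1)·e^(4) ≈ 54.5982.

54.5982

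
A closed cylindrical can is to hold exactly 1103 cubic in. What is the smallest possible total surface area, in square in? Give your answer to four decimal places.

590.9693

With radius r and height h, πr²h = 1103 so h = 1103/(πr²), and S(r) = 2πr² + 2πrh = 2πr² + 2·1103/r.
S'(r) = 4πr − 2·1103/r² = 0 ⇒ r³ = 1103/(2π), so r ≈ 5.5993 and h = 2r ≈ 11.1986.
S''(r) = 4π + 4·1103/r³ > 0, so this is the minimum; S ≈ 590.9693.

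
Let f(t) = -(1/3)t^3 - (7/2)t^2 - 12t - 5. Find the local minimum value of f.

Critical points: f'(t) = -t^2 - 7t - 12 vanishes at t = -4, -3.
f''(t) = -2t - 7. f''(-4) = 1 > 0 ⇒ local minimum; f''(-3) = -1 < 0 ⇒ local maximum.
The local minimum is f(-4) = 25/3.

25/3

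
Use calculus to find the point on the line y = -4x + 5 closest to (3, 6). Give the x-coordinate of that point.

-1/17

Minimize D(x)^2 = (x - 3)^2 + (-4x - 1)^2.
d/dx[D^2] = 2(x - 3) + 2·(-4)·(-4x - 1) = 0 ⇒ x = -1/17.
Then y = 89/17 and the distance is √(169/17) ≈ 3.1530.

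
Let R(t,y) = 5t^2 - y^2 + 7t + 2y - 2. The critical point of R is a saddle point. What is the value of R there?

∂R/∂t = 10t + 7 = 0 and ∂R/∂y = -2y + 2 = 0, so (t, y) = (-7/10, 1).
The Hessian has R_{tt} = 10, R_{yy} = -2, R_{ty} = 0, giving D = -20 < 0, so the point is a saddle point.
R(-7/10, 1) = -69/20.

-69/20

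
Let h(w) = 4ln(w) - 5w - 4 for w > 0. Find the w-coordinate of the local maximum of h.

h'(w) = 4/w − 5 = 0 gives w = 4/5.
h''(w) = -4/w², which is negative for w > 0, so this is a local maximum.
h(4/5) = 4·ln(4/5) - 4 - 4 ≈ -8.8926.

4/5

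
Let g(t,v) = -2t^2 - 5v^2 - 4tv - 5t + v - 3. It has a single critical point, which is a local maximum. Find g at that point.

∂g/∂t = -4t - 4v - 5 = 0 and ∂g/∂v = -4t - 10v + 1 = 0, so (t, v) = (-9/4, 1).
The Hessian has g_{tt} = -4, g_{vv} = -10, g_{tv} = -4, giving D = 24 > 0 with g_{tt} < 0, so the point is a local maximum.
g(-9/4, 1) = 25/8.

25/8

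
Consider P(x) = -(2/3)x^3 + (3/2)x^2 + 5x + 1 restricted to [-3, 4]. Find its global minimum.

The derivative is -2x^2 + 3x + 5, which vanishes at x = -1 and x = 5/2.
Candidates: P(-3) = 35/2,  P(-1) = -11/6,  P(5/2) = 299/24,  P(4) = 7/3.
Hence the absolute minimum is -11/6 at x = -1.

-11/6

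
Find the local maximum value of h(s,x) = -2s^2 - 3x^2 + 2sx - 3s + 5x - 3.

∂h/∂s = -4s + 2x - 3 = 0 and ∂h/∂x = 2s - 6x + 5 = 0, so (s, x) = (-2/5, 7/10).
The Hessian has h_{ss} = -4, h_{xx} = -6, h_{sx} = 2, giving D = 20 > 0 with h_{ss} < 0, so the point is a local maximum.
h(-2/5, 7/10) = -13/20.

-13/20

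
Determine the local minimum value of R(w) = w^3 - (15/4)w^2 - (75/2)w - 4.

-641/4

R'(w) = 3w^2 - (15/2)w - 75/2. Setting R'(w) = 0 gives w ∈ {-5/2, 5}.
R''(w) = 6w - 15/2. R''(-5/2) = -45/2 < 0 ⇒ local maximum; R''(5) = 45/2 > 0 ⇒ local minimum.
So the local minimum value is R(5) = -641/4.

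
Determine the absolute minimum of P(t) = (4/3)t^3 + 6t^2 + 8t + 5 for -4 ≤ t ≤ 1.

-49/3

P'(t) = 4t^2 + 12t + 8, which vanishes at t = -2 and t = -1.
Evaluating at the critical points and endpoints: P(-4) = -49/3; P(-2) = 7/3; P(-1) = 5/3; P(1) = 61/3.
So the minimum is P(-4) = -49/3.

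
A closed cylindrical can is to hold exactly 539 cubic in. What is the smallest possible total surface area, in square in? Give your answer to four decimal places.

366.6405

With radius r and height h, πr²h = 539 so h = 539/(πr²), and S(r) = 2πr² + 2πrh = 2πr² + 2·539/r.
S'(r) = 4πr − 2·539/r² = 0 ⇒ r³ = 539/(2π), so r ≈ 4.4103 and h = 2r ≈ 8.8206.
S''(r) = 4π + 4·539/r³ > 0, so this is the minimum; S ≈ 366.6405.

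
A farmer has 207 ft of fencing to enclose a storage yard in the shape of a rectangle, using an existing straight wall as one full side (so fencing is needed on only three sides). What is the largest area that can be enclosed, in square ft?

Let the sides perpendicular to the wall have length x and the parallel side y, so 2x + y = 207 and the area is A = xy = x(207 − 2x).
A'(x) = 207 − 4x = 0 gives x = 207/4, and A''(x) = −4 < 0 confirms a maximum.
Then y = 207 − 2·207/4 = 207/2 and A = 42849/8.

42849/8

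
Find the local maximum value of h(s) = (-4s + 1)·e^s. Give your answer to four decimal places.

By the product rule, h'(s) = (-4s - 3)·e^s. Since e^s > 0, the only critical point is s = -3/4.
h''(-3/4) has the same sign as -4 < 0, so this is a local maximum.
h(-3/4) = (4)·e^(-3/4) ≈ 1.8895.

1.8895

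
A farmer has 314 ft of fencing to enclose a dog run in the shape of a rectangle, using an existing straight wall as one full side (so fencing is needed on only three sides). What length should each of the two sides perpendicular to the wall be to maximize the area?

157/2

Let the sides perpendicular to the wall have length x and the parallel side y, so 2x + y = 314 and the area is A = xy = x(314 − 2x).
A'(x) = 314 − 4x = 0 gives x = 157/2, and A''(x) = −4 < 0 confirms a maximum.
Then y = 314 − 2·157/2 = 157 and A = 24649/2.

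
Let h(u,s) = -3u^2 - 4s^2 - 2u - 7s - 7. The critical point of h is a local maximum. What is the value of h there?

-173/48

∂h/∂u = -6u - 2 = 0 and ∂h/∂s = -8s - 7 = 0, so (u, s) = (-1/3, -7/8).
The Hessian has h_{uu} = -6, h_{ss} = -8, h_{us} = 0, giving D = 48 > 0 with h_{uu} < 0, so the point is a local maximum.
h(-1/3, -7/8) = -173/48.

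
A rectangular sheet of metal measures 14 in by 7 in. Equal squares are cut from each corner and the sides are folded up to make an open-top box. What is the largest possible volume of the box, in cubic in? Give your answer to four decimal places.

With cut size x, the volume is V(x) = x(14 − 2x)(7 − 2x) for 0 < x < 3.5.
V'(x) = 12x^2 − 84x + 98. Setting V'(x) = 0 gives x ≈ 1.4793 (the root in (0, 3.5)).
V''(x) = 24x − 84 is negative there, so this is the maximum; V ≈ 66.0104.

66.0104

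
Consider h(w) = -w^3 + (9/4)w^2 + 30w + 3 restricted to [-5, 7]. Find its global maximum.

h'(w) = -3w^2 + (9/2)w + 30, which vanishes at w = -5/2 and w = 4.
Candidates: h(-5) = 137/4; h(-5/2) = -677/16; h(4) = 95; h(7) = -79/4.
Hence the absolute maximum is 95 at w = 4.

95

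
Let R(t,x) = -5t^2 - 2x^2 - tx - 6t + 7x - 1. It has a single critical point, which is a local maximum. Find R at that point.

∂R/∂t = -10t - x - 6 = 0 and ∂R/∂x = -t - 4x + 7 = 0, so (t, x) = (-31/39, 76/39).
The Hessian has R_{tt} = -10, R_{xx} = -4, R_{tx} = -1, giving D = 39 > 0 with R_{tt} < 0, so the point is a local maximum.
R(-31/39, 76/39) = 320/39.

320/39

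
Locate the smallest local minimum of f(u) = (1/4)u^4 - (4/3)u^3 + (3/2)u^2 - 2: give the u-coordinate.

3

Critical points: f'(u) = u^3 - 4u^2 + 3u vanishes at u = 0, 1, 3.
Since f''(u) = 3u^2 - 8u + 3, we get f''(0) = 3 > 0 ⇒ local minimum; f''(1) = -2 < 0 ⇒ local maximum; f''(3) = 6 > 0 ⇒ local minimum.
So the smallest local minimum value is f(3) = -17/4.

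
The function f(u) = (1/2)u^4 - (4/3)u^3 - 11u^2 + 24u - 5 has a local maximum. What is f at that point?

43/6

f'(u) = 2u^3 - 4u^2 - 22u + 24. Setting f'(u) = 0 gives u ∈ {-3, 1, 4}.
Since f''(u) = 6u^2 - 8u - 22, we get f''(-3) = 56 > 0 ⇒ local minimum; f''(1) = -24 < 0 ⇒ local maximum; f''(4) = 42 > 0 ⇒ local minimum.
So the local maximum value is f(1) = 43/6.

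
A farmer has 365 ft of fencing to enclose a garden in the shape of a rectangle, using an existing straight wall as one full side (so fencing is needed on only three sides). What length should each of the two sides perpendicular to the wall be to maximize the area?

365/4

Let the sides perpendicular to the wall have length x and the parallel side y, so 2x + y = 365 and the area is A = xy = x(365 − 2x).
A'(x) = 365 − 4x = 0 gives x = 365/4, and A''(x) = −4 < 0 confirms a maximum.
Then y = 365 − 2·365/4 = 365/2 and A = 133225/8.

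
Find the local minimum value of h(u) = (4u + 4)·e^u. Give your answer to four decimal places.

h'(u) = 4·e^u + (4u + 4)·1·e^u = (4u + 8)·e^u. Since e^u > 0, the only critical point is u = -2.
h''(-2) has the same sign as 4 > 0, so this is a local minimum.
h(-2) = (-4)·e^(-2) ≈ -0.5413.

-0.5413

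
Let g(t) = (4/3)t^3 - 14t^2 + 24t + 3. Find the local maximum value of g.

g'(t) = 4t^2 - 28t + 24. Setting g'(t) = 0 gives t ∈ {1, 6}.
g''(t) = 8t - 28. g''(1) = -20 < 0 ⇒ local maximum; g''(6) = 20 > 0 ⇒ local minimum.
The local maximum is g(1) = 43/3.

43/3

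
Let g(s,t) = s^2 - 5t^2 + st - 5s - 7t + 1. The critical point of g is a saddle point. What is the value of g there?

-30/7

∂g/∂s = 2s + t - 5 = 0 and ∂g/∂t = s - 10t - 7 = 0, so (s, t) = (19/7, -3/7).
The Hessian has g_{ss} = 2, g_{tt} = -10, g_{st} = 1, giving D = -21 < 0, so the point is a saddle point.
g(19/7, -3/7) = -30/7.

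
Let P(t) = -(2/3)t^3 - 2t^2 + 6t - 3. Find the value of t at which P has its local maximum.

1

Critical points: P'(t) = -2t^2 - 4t + 6 vanishes at t = -3, 1.
P''(t) = -4t - 4. P''(-3) = 8 > 0 ⇒ local minimum; P''(1) = -8 < 0 ⇒ local maximum.
The local maximum is P(1) = 1/3.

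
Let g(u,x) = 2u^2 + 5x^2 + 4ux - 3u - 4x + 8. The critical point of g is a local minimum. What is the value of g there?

∂g/∂u = 4u + 4x - 3 = 0 and ∂g/∂x = 4u + 10x - 4 = 0, so (u, x) = (7/12, 1/6).
The Hessian has g_{uu} = 4, g_{xx} = 10, g_{ux} = 4, giving D = 24 > 0 with g_{uu} > 0, so the point is a local minimum.
g(7/12, 1/6) = 163/24.

163/24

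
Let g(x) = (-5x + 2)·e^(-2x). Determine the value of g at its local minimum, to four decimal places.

-0.4132

g'(x) = (-5)·e^(-2x) + (-5x + 2)·(-2)·e^(-2x) = (10x - 9)·e^(-2x). Since e^(-2x) > 0, the only critical point is x = 9/10.
g''(9/10) has the same sign as 10 > 0, so this is a local minimum.
g(9/10) = (-5/2)·e^(-9/5) ≈ -0.4132.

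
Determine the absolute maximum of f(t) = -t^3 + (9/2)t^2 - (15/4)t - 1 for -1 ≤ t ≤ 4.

33/4

The derivative is -3t^2 + 9t - 15/4, which vanishes at t = 1/2 and t = 5/2.
Evaluating at the critical points and endpoints: f(-1) = 33/4; f(1/2) = -15/8; f(5/2) = 17/8; f(4) = -8.
The maximum over the interval is 33/4, attained at t = -1.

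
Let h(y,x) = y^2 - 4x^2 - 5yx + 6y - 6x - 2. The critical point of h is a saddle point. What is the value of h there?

-370/41

∂h/∂y = 2y - 5x + 6 = 0 and ∂h/∂x = -5y - 8x - 6 = 0, so (y, x) = (-78/41, 18/41).
The Hessian has h_{yy} = 2, h_{xx} = -8, h_{yx} = -5, giving D = -41 < 0, so the point is a saddle point.
h(-78/41, 18/41) = -370/41.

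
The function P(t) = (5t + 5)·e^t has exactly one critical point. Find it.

-2

By the product rule, P'(t) = (5t + 10)·e^t. Since e^t > 0, the only critical point is t = -2.
P''(-2) has the same sign as 5 > 0, so this is a local minimum.
P(-2) = (-5)·e^(-2) ≈ -0.6767.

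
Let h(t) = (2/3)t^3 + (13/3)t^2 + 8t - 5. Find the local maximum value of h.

Critical points: h'(t) = 2t^2 + (26/3)t + 8 vanishes at t = -3, -4/3.
Since h''(t) = 4t + 26/3, we get h''(-3) = -10/3 < 0 ⇒ local maximum; h''(-4/3) = 10/3 > 0 ⇒ local minimum.
So the local maximum value is h(-3) = -8.

-8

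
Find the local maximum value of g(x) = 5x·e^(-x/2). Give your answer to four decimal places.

g'(x) = 5·e^(-x/2) + (5x)·(-1/2)·e^(-x/2) = (-(5/2)x + 5)·e^(-x/2). Since e^(-x/2) > 0, the only critical point is x = 2.
g''(2) has the same sign as -5/2 < 0, so this is a local maximum.
g(2) = (10)·e^(-1) ≈ 3.6788.

3.6788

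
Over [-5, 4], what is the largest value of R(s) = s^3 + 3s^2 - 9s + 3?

79

Differentiating, R'(s) = 3s^2 + 6s - 9; which vanishes at s = -3 and s = 1.
Evaluating at the critical points and endpoints: R(-5) = -2, R(-3) = 30, R(1) = -2, R(4) = 79.
So the maximum is R(4) = 79.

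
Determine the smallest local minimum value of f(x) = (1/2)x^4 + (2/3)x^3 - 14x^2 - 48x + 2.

Critical points: f'(x) = 2x^3 + 2x^2 - 28x - 48 vanishes at x = -3, -2, 4.
Since f''(x) = 6x^2 + 4x - 28, we get f''(-3) = 14 > 0 ⇒ local minimum; f''(-2) = -12 < 0 ⇒ local maximum; f''(4) = 84 > 0 ⇒ local minimum.
So the smallest local minimum value is f(4) = -730/3.

-730/3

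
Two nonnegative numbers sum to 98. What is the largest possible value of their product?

2401

With x + y = 98, the product is P(x) = x(98 − x).
P'(x) = 98 − 2x = 0 gives x = 49; P'' = −2 < 0, so this is the maximum.
P = 49·49 = 2401.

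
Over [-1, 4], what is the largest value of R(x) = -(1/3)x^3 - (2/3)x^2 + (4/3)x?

40/81

Differentiating, R'(x) = -x^2 - (4/3)x + 4/3; whose only zero in [-1, 4] is x = 2/3.
Evaluating at the critical points and endpoints: R(-1) = -5/3, R(2/3) = 40/81, R(4) = -80/3.
The maximum over the interval is 40/81, attained at x = 2/3.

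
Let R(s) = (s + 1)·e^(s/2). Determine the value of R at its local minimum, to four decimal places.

Differentiating with the product rule gives R'(s) = ((1/2)s + 3/2)·e^(s/2). Since e^(s/2) > 0, the only critical point is s = -3.
R''(-3) has the same sign as 1/2 > 0, so this is a local minimum.
R(-3) = (-2)·e^(-3/2) ≈ -0.4463.

-0.4463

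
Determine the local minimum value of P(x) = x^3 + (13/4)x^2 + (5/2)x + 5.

71/16

P'(x) = 3x^2 + (13/2)x + 5/2. Setting P'(x) = 0 gives x ∈ {-5/3, -1/2}.
Second-derivative test with P''(x) = 6x + 13/2: P''(-5/3) = -7/2 < 0 ⇒ local maximum; P''(-1/2) = 7/2 > 0 ⇒ local minimum.
Thus P has its local minimum at x = -1/2, with value 71/16.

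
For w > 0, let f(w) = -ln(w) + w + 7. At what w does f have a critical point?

f'(w) = -1/w + 1 = 0 gives w = 1.
f''(w) = 1/w², which is positive for w > 0, so this is a local minimum.
f(1) = -1·ln(1) + 1 + 7 ≈ 8.0000.

1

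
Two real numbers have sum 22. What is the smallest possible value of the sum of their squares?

With a + b = 22, a^2 + b^2 = a^2 + (22 − a)^2.
The derivative 2a − 2(22 − a) = 4a − 44 vanishes at a = 11; second derivative 4 > 0, a minimum.
The minimum is 2·(11)^2 = 242.

242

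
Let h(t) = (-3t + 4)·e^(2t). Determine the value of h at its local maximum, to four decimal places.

7.9417

Differentiating with the product rule gives h'(t) = (-6t + 5)·e^(2t). Since e^(2t) > 0, the only critical point is t = 5/6.
h''(5/6) has the same sign as -6 < 0, so this is a local maximum.
h(5/6) = (3/2)·e^(5/3) ≈ 7.9417.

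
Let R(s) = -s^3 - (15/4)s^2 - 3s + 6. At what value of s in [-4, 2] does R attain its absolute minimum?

Differentiating, R'(s) = -3s^2 - (15/2)s - 3; which vanishes at s = -2 and s = -1/2.
Candidates: R(-4) = 22, R(-2) = 5, R(-1/2) = 107/16, R(2) = -23.
The minimum over the interval is -23, attained at s = 2.

2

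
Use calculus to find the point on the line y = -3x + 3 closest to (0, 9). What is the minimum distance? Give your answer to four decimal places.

Minimize D(x)^2 = (x + 0)^2 + (-3x - 6)^2.
d/dx[D^2] = 2(x + 0) + 2·(-3)·(-3x - 6) = 0 ⇒ x = -9/5.
Then y = 42/5 and the distance is √(18/5) ≈ 1.8974.

1.8974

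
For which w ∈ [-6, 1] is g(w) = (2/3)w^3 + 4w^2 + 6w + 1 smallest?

-6

The derivative is 2w^2 + 8w + 6, which vanishes at w = -3 and w = -1.
Evaluating at the critical points and endpoints: g(-6) = -35, g(-3) = 1, g(-1) = -5/3, g(1) = 35/3.
Hence the absolute minimum is -35 at w = -6.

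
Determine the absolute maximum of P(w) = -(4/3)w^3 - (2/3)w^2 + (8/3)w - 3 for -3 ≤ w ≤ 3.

Differentiating, P'(w) = -4w^2 - (4/3)w + 8/3; which vanishes at w = -1 and w = 2/3.
Candidates: P(-3) = 19; P(-1) = -5; P(2/3) = -155/81; P(3) = -37.
The maximum over the interval is 19, attained at w = -3.

19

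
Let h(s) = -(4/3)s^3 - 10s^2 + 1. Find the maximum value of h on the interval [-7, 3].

h'(s) = -4s^2 - 20s, which vanishes at s = -5 and s = 0.
Candidates: h(-7) = -95/3,  h(-5) = -247/3,  h(0) = 1,  h(3) = -125.
Hence the absolute maximum is 1 at s = 0.

1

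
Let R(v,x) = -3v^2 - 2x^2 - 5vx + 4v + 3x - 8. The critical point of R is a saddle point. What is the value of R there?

∂R/∂v = -6v - 5x + 4 = 0 and ∂R/∂x = -5v - 4x + 3 = 0, so (v, x) = (-1, 2).
The Hessian has R_{vv} = -6, R_{xx} = -4, R_{vx} = -5, giving D = -1 < 0, so the point is a saddle point.
R(-1, 2) = -7.

-7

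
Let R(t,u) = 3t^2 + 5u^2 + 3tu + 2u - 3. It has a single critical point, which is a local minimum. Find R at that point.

∂R/∂t = 6t + 3u = 0 and ∂R/∂u = 3t + 10u + 2 = 0, so (t, u) = (2/17, -4/17).
The Hessian has R_{tt} = 6, R_{uu} = 10, R_{tu} = 3, giving D = 51 > 0 with R_{tt} > 0, so the point is a local minimum.
R(2/17, -4/17) = -55/17.

-55/17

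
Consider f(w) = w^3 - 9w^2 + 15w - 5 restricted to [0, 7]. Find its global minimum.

-30

The derivative is 3w^2 - 18w + 15, which vanishes at w = 1 and w = 5.
Evaluating at the critical points and endpoints: f(0) = -5,  f(1) = 2,  f(5) = -30,  f(7) = 2.
Hence the absolute minimum is -30 at w = 5.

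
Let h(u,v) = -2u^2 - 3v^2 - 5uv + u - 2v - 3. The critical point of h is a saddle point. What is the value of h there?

-24

∂h/∂u = -4u - 5v + 1 = 0 and ∂h/∂v = -5u - 6v - 2 = 0, so (u, v) = (-16, 13).
The Hessian has h_{uu} = -4, h_{vv} = -6, h_{uv} = -5, giving D = -1 < 0, so the point is a saddle point.
h(-16, 13) = -24.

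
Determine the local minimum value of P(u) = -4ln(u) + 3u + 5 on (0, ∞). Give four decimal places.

P'(u) = -4/u + 3 = 0 gives u = 4/3.
P''(u) = 4/u², which is positive for u > 0, so this is a local minimum.
P(4/3) = -4·ln(4/3) + 4 + 5 ≈ 7.8493.

7.8493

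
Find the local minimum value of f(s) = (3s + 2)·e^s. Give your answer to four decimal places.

-0.5666

Differentiating with the product rule gives f'(s) = (3s + 5)·e^s. Since e^s > 0, the only critical point is s = -5/3.
f''(-5/3) has the same sign as 3 > 0, so this is a local minimum.
f(-5/3) = (-3)·e^(-5/3) ≈ -0.5666.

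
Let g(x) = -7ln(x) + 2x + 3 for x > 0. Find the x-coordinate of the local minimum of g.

g'(x) = -7/x + 2 = 0 gives x = 7/2.
g''(x) = 7/x², which is positive for x > 0, so this is a local minimum.
g(7/2) = -7·ln(7/2) + 7 + 3 ≈ 1.2307.

7/2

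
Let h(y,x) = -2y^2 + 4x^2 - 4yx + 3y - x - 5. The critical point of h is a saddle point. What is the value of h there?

∂h/∂y = -4y - 4x + 3 = 0 and ∂h/∂x = -4y + 8x - 1 = 0, so (y, x) = (5/12, 1/3).
The Hessian has h_{yy} = -4, h_{xx} = 8, h_{yx} = -4, giving D = -48 < 0, so the point is a saddle point.
h(5/12, 1/3) = -109/24.

-109/24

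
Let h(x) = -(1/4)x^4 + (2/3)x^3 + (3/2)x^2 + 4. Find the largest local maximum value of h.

61/4

Critical points: h'(x) = -x^3 + 2x^2 + 3x vanishes at x = -1, 0, 3.
h''(x) = -3x^2 + 4x + 3. h''(-1) = -4 < 0 ⇒ local maximum; h''(0) = 3 > 0 ⇒ local minimum; h''(3) = -12 < 0 ⇒ local maximum.
Thus h has its largest local maximum at x = 3, with value 61/4.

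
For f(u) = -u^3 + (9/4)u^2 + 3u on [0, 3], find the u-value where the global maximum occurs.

2

The derivative is -3u^2 + (9/2)u + 3, whose only zero in [0, 3] is u = 2.
Compare values at every candidate in [0, 3]: f(0) = 0,  f(2) = 7,  f(3) = 9/4.
The maximum over the interval is 7, attained at u = 2.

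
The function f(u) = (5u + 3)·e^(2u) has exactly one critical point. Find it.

-11/10

By the product rule, f'(u) = (10u + 11)·e^(2u). Since e^(2u) > 0, the only critical point is u = -11/10.
f''(-11/10) has the same sign as 10 > 0, so this is a local minimum.
f(-11/10) = (-5/2)·e^(-11/5) ≈ -0.2770.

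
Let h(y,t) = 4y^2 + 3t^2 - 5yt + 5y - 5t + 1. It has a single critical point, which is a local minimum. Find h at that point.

-27/23

∂h/∂y = 8y - 5t + 5 = 0 and ∂h/∂t = -5y + 6t - 5 = 0, so (y, t) = (-5/23, 15/23).
The Hessian has h_{yy} = 8, h_{tt} = 6, h_{yt} = -5, giving D = 23 > 0 with h_{yy} > 0, so the point is a local minimum.
h(-5/23, 15/23) = -27/23.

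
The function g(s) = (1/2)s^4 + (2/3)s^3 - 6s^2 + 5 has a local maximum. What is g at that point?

g'(s) = 2s^3 + 2s^2 - 12s = 0 at s = -3, 0, 2.
Since g''(s) = 6s^2 + 4s - 12, we get g''(-3) = 30 > 0 ⇒ local minimum; g''(0) = -12 < 0 ⇒ local maximum; g''(2) = 20 > 0 ⇒ local minimum.
Thus g has its local maximum at s = 0, with value 5.

5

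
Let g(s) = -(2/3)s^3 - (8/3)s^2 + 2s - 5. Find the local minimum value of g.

Critical points: g'(s) = -2s^2 - (16/3)s + 2 vanishes at s = -3, 1/3.
Second-derivative test with g''(s) = -4s - 16/3: g''(-3) = 20/3 > 0 ⇒ local minimum; g''(1/3) = -20/3 < 0 ⇒ local maximum.
Thus g has its local minimum at s = -3, with value -17.

-17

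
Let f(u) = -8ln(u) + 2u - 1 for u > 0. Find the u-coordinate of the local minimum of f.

4

f'(u) = -8/u + 2 = 0 gives u = 4.
f''(u) = 8/u², which is positive for u > 0, so this is a local minimum.
f(4) = -8·ln(4) + 8 - 1 ≈ -4.0904.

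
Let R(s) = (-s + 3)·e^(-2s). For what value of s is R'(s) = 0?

7/2

By the product rule, R'(s) = (2s - 7)·e^(-2s). Since e^(-2s) > 0, the only critical point is s = 7/2.
R''(7/2) has the same sign as 2 > 0, so this is a local minimum.
R(7/2) = (-1/2)·e^(-7) ≈ -0.0005.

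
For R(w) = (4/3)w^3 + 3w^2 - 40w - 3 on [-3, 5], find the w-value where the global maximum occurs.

-3

The derivative is 4w^2 + 6w - 40, whose only zero in [-3, 5] is w = 5/2.
Candidates: R(-3) = 108; R(5/2) = -761/12; R(5) = 116/3.
The maximum over the interval is 108, attained at w = -3.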